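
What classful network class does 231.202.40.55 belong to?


First octet: 231
Binary: 11100111
1110xxxx -> Class D (224-239)
Class D (multicast), default mask N/A


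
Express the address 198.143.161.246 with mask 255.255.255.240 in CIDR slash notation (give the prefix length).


Binary: 11111111.11111111.11111111.11110000
Count leading 1s
Prefix: /28


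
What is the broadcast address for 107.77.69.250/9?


Network: 107.0.0.0/9
Host bits = 23
Set all host bits to 1:
Broadcast: 107.127.255.255


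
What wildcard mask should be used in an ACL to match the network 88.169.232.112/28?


Subnet mask: 255.255.255.240
Wildcard = 255.255.255.255 - subnet mask
255 - 255 = 0
255 - 255 = 0
255 - 255 = 0
255 - 240 = 15
Wildcard: 0.0.0.15


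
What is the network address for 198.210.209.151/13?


IP:   11000110.11010010.11010001.10010111
Mask: 11111111.11111000.00000000.00000000
AND operation:
Net:  11000110.11010000.00000000.00000000
Network: 198.208.0.0/13


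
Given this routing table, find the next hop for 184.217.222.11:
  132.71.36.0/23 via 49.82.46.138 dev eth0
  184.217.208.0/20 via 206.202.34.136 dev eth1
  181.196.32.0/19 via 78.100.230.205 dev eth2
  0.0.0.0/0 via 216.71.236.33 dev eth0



Longest prefix match for 184.217.222.11:
  /23 132.71.36.0: no
  /20 184.217.208.0: MATCH
  /19 181.196.32.0: no
  /0 0.0.0.0: MATCH
Selected: next-hop 206.202.34.136 via eth1 (matched /20)


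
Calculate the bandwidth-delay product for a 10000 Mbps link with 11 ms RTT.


BDP = bandwidth * RTT
= 10000 Mbps * 11 ms
= 10000 * 1e6 * 11 / 1000 bits
= 110000000 bits
= 13750000 bytes
= 13427.7344 KB
BDP = 110000000 bits (13750000 bytes)


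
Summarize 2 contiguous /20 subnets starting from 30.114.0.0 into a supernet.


Original prefix: /20
Number of subnets: 2 = 2^1
New prefix = 20 - 1 = 19
Supernet: 30.114.0.0/19


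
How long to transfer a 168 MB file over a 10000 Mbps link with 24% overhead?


Effective throughput = 10000 * (1 - 24/100) = 7600 Mbps
File size in Mb = 168 * 8 = 1344 Mb
Time = 1344 / 7600
Time = 0.1768 seconds


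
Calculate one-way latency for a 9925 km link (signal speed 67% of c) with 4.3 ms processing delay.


Speed = 0.67 * 3e5 km/s = 201000 km/s
Propagation delay = 9925 / 201000 = 0.0494 s = 49.3781 ms
Processing delay = 4.3 ms
Total one-way latency = 53.6781 ms


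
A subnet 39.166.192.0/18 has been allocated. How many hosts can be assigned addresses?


Host bits = 32 - 18 = 14
Total addresses = 2^14 = 16384
Usable = total - 2 (network and broadcast)
Usable hosts: 16382


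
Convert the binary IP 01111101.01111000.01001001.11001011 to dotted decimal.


01111101 = 125
01111000 = 120
01001001 = 73
11001011 = 203
IP: 125.120.73.203


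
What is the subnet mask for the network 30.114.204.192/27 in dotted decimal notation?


/27 means 27 network bits, 5 host bits
Binary: 11111111111111111111111111100000
Mask: 255.255.255.224


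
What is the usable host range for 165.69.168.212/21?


Network: 165.69.168.0
Broadcast: 165.69.175.255
First usable = network + 1
Last usable = broadcast - 1
Range: 165.69.168.1 to 165.69.175.254


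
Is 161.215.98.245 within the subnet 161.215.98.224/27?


Subnet network: 161.215.98.224
Test IP AND mask: 161.215.98.224
Yes, 161.215.98.245 is in 161.215.98.224/27


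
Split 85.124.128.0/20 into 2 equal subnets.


New prefix = 20 + 1 = 21
Each subnet has 2048 addresses
  85.124.128.0/21
  85.124.136.0/21
Subnets: 85.124.128.0/21, 85.124.136.0/21


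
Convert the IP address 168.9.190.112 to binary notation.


168 = 10101000
9 = 00001001
190 = 10111110
112 = 01110000
Binary: 10101000.00001001.10111110.01110000


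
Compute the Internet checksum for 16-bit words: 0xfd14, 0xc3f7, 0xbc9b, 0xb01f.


Sum all words (with carry folding):
+ 0xfd14 = 0xfd14
+ 0xc3f7 = 0xc10c
+ 0xbc9b = 0x7da8
+ 0xb01f = 0x2dc8
One's complement: ~0x2dc8
Checksum = 0xd237


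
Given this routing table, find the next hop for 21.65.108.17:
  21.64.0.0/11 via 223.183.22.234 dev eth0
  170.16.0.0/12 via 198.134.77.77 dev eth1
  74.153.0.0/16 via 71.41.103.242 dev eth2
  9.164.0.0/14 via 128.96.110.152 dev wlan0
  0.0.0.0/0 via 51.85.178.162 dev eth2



Longest prefix match for 21.65.108.17:
  /11 21.64.0.0: MATCH
  /12 170.16.0.0: no
  /16 74.153.0.0: no
  /14 9.164.0.0: no
  /0 0.0.0.0: MATCH
Selected: next-hop 223.183.22.234 via eth0 (matched /11)


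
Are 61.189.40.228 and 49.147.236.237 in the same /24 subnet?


Mask: 255.255.255.0
61.189.40.228 AND mask = 61.189.40.0
49.147.236.237 AND mask = 49.147.236.0
No, different subnets (61.189.40.0 vs 49.147.236.0)


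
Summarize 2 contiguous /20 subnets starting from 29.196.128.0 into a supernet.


Original prefix: /20
Number of subnets: 2 = 2^1
New prefix = 20 - 1 = 19
Supernet: 29.196.128.0/19


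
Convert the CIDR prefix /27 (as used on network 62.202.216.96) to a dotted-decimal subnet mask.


/27 means 27 network bits, 5 host bits
Binary: 11111111111111111111111111100000
Mask: 255.255.255.224


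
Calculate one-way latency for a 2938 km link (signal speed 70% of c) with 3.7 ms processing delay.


Speed = 0.7 * 3e5 km/s = 210000 km/s
Propagation delay = 2938 / 210000 = 0.014 s = 13.9905 ms
Processing delay = 3.7 ms
Total one-way latency = 17.6905 ms


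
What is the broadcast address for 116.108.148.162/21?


Network: 116.108.144.0/21
Host bits = 11
Set all host bits to 1:
Broadcast: 116.108.151.255


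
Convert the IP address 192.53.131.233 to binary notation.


192 = 11000000
53 = 00110101
131 = 10000011
233 = 11101001
Binary: 11000000.00110101.10000011.11101001


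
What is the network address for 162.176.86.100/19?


IP:   10100010.10110000.01010110.01100100
Mask: 11111111.11111111.11100000.00000000
AND operation:
Net:  10100010.10110000.01000000.00000000
Network: 162.176.64.0/19


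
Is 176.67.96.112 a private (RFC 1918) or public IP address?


RFC 1918 private ranges:
  10.0.0.0/8 (10.0.0.0 - 10.255.255.255)
  172.16.0.0/12 (172.16.0.0 - 172.31.255.255)
  192.168.0.0/16 (192.168.0.0 - 192.168.255.255)
Public (not in any RFC 1918 range)


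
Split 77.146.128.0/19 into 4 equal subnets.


New prefix = 19 + 2 = 21
Each subnet has 2048 addresses
  77.146.128.0/21
  77.146.136.0/21
  77.146.144.0/21
  77.146.152.0/21
Subnets: 77.146.128.0/21, 77.146.136.0/21, 77.146.144.0/21, 77.146.152.0/21


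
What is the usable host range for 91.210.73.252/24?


Network: 91.210.73.0
Broadcast: 91.210.73.255
First usable = network + 1
Last usable = broadcast - 1
Range: 91.210.73.1 to 91.210.73.254


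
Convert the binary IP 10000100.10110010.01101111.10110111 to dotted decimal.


10000100 = 132
10110010 = 178
01101111 = 111
10110111 = 183
IP: 132.178.111.183


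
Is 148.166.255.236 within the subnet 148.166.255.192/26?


Subnet network: 148.166.255.192
Test IP AND mask: 148.166.255.192
Yes, 148.166.255.236 is in 148.166.255.192/26


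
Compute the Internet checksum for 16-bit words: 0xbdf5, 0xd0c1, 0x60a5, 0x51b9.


Sum all words (with carry folding):
+ 0xbdf5 = 0xbdf5
+ 0xd0c1 = 0x8eb7
+ 0x60a5 = 0xef5c
+ 0x51b9 = 0x4116
One's complement: ~0x4116
Checksum = 0xbee9


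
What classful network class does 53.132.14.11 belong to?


First octet: 53
Binary: 00110101
0xxxxxxx -> Class A (1-126)
Class A, default mask 255.0.0.0 (/8)


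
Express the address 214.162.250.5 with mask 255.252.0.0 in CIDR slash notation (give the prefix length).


Binary: 11111111.11111100.00000000.00000000
Count leading 1s
Prefix: /14


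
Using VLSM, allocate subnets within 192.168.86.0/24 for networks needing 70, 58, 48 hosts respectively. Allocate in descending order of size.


70 hosts -> /25 (126 usable): 192.168.86.0/25
58 hosts -> /26 (62 usable): 192.168.86.128/26
48 hosts -> /26 (62 usable): 192.168.86.192/26
Allocation: 192.168.86.0/25 (70 hosts, 126 usable); 192.168.86.128/26 (58 hosts, 62 usable); 192.168.86.192/26 (48 hosts, 62 usable)


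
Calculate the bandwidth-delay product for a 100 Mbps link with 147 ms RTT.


BDP = bandwidth * RTT
= 100 Mbps * 147 ms
= 100 * 1e6 * 147 / 1000 bits
= 14700000 bits
= 1837500 bytes
= 1794.4336 KB
BDP = 14700000 bits (1837500 bytes)


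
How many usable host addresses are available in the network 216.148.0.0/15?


Host bits = 32 - 15 = 17
Total addresses = 2^17 = 131072
Usable = total - 2 (network and broadcast)
Usable hosts: 131070


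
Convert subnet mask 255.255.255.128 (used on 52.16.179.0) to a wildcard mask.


Subnet mask: 255.255.255.128
Wildcard = 255.255.255.255 - subnet mask
255 - 255 = 0
255 - 255 = 0
255 - 255 = 0
255 - 128 = 127
Wildcard: 0.0.0.127


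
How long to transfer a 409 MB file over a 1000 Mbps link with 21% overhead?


Effective throughput = 1000 * (1 - 21/100) = 790 Mbps
File size in Mb = 409 * 8 = 3272 Mb
Time = 3272 / 790
Time = 4.1418 seconds


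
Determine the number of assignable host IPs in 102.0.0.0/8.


Host bits = 32 - 8 = 24
Total addresses = 2^24 = 16777216
Usable = total - 2 (network and broadcast)
Usable hosts: 16777214


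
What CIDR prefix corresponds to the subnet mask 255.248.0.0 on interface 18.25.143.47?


Binary: 11111111.11111000.00000000.00000000
Count leading 1s
Prefix: /13


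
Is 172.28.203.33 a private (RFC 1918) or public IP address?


RFC 1918 private ranges:
  10.0.0.0/8 (10.0.0.0 - 10.255.255.255)
  172.16.0.0/12 (172.16.0.0 - 172.31.255.255)
  192.168.0.0/16 (192.168.0.0 - 192.168.255.255)
Private (in 172.16.0.0/12)


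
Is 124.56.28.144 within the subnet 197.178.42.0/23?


Subnet network: 197.178.42.0
Test IP AND mask: 124.56.28.0
No, 124.56.28.144 is not in 197.178.42.0/23


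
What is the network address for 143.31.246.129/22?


IP:   10001111.00011111.11110110.10000001
Mask: 11111111.11111111.11111100.00000000
AND operation:
Net:  10001111.00011111.11110100.00000000
Network: 143.31.244.0/22


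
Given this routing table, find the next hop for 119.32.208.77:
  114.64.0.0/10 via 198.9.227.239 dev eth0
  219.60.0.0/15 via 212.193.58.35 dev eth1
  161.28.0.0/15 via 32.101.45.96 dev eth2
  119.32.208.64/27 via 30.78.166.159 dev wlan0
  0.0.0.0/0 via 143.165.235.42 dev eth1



Longest prefix match for 119.32.208.77:
  /10 114.64.0.0: no
  /15 219.60.0.0: no
  /15 161.28.0.0: no
  /27 119.32.208.64: MATCH
  /0 0.0.0.0: MATCH
Selected: next-hop 30.78.166.159 via wlan0 (matched /27)


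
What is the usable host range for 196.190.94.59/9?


Network: 196.128.0.0
Broadcast: 196.255.255.255
First usable = network + 1
Last usable = broadcast - 1
Range: 196.128.0.1 to 196.255.255.254


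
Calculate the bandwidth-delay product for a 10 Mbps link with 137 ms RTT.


BDP = bandwidth * RTT
= 10 Mbps * 137 ms
= 10 * 1e6 * 137 / 1000 bits
= 1370000 bits
= 171250 bytes
= 167.2363 KB
BDP = 1370000 bits (171250 bytes)


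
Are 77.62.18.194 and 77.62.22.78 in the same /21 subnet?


Mask: 255.255.248.0
77.62.18.194 AND mask = 77.62.16.0
77.62.22.78 AND mask = 77.62.16.0
Yes, same subnet (77.62.16.0)


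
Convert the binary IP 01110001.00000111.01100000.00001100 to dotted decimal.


01110001 = 113
00000111 = 7
01100000 = 96
00001100 = 12
IP: 113.7.96.12


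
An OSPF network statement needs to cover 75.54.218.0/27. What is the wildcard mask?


Subnet mask: 255.255.255.224
Wildcard = 255.255.255.255 - subnet mask
255 - 255 = 0
255 - 255 = 0
255 - 255 = 0
255 - 224 = 31
Wildcard: 0.0.0.31


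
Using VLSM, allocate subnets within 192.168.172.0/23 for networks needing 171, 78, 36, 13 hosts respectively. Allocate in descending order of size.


171 hosts -> /24 (254 usable): 192.168.172.0/24
78 hosts -> /25 (126 usable): 192.168.173.0/25
36 hosts -> /26 (62 usable): 192.168.173.128/26
13 hosts -> /28 (14 usable): 192.168.173.192/28
Allocation: 192.168.172.0/24 (171 hosts, 254 usable); 192.168.173.0/25 (78 hosts, 126 usable); 192.168.173.128/26 (36 hosts, 62 usable); 192.168.173.192/28 (13 hosts, 14 usable)


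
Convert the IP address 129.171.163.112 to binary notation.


129 = 10000001
171 = 10101011
163 = 10100011
112 = 01110000
Binary: 10000001.10101011.10100011.01110000


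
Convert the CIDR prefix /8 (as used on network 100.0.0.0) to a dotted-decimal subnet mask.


/8 means 8 network bits, 24 host bits
Binary: 11111111000000000000000000000000
Mask: 255.0.0.0


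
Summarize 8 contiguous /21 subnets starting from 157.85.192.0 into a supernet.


Original prefix: /21
Number of subnets: 8 = 2^3
New prefix = 21 - 3 = 18
Supernet: 157.85.192.0/18


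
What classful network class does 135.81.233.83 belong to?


First octet: 135
Binary: 10000111
10xxxxxx -> Class B (128-191)
Class B, default mask 255.255.0.0 (/16)


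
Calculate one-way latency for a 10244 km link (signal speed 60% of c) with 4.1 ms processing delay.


Speed = 0.6 * 3e5 km/s = 180000 km/s
Propagation delay = 10244 / 180000 = 0.0569 s = 56.9111 ms
Processing delay = 4.1 ms
Total one-way latency = 61.0111 ms


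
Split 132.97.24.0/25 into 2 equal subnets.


New prefix = 25 + 1 = 26
Each subnet has 64 addresses
  132.97.24.0/26
  132.97.24.64/26
Subnets: 132.97.24.0/26, 132.97.24.64/26


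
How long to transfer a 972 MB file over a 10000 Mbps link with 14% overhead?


Effective throughput = 10000 * (1 - 14/100) = 8600 Mbps
File size in Mb = 972 * 8 = 7776 Mb
Time = 7776 / 8600
Time = 0.9042 seconds


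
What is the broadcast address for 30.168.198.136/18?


Network: 30.168.192.0/18
Host bits = 14
Set all host bits to 1:
Broadcast: 30.168.255.255


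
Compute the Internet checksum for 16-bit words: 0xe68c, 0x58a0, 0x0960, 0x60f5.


Sum all words (with carry folding):
+ 0xe68c = 0xe68c
+ 0x58a0 = 0x3f2d
+ 0x0960 = 0x488d
+ 0x60f5 = 0xa982
One's complement: ~0xa982
Checksum = 0x567d


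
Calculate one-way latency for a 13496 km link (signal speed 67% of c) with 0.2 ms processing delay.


Speed = 0.67 * 3e5 km/s = 201000 km/s
Propagation delay = 13496 / 201000 = 0.0671 s = 67.1443 ms
Processing delay = 0.2 ms
Total one-way latency = 67.3443 ms


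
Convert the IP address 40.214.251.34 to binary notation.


40 = 00101000
214 = 11010110
251 = 11111011
34 = 00100010
Binary: 00101000.11010110.11111011.00100010


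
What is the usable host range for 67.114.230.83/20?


Network: 67.114.224.0
Broadcast: 67.114.239.255
First usable = network + 1
Last usable = broadcast - 1
Range: 67.114.224.1 to 67.114.239.254


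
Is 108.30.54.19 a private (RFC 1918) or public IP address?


RFC 1918 private ranges:
  10.0.0.0/8 (10.0.0.0 - 10.255.255.255)
  172.16.0.0/12 (172.16.0.0 - 172.31.255.255)
  192.168.0.0/16 (192.168.0.0 - 192.168.255.255)
Public (not in any RFC 1918 range)


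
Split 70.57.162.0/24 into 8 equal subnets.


New prefix = 24 + 3 = 27
Each subnet has 32 addresses
  70.57.162.0/27
  70.57.162.32/27
  70.57.162.64/27
  70.57.162.96/27
  70.57.162.128/27
  70.57.162.160/27
  70.57.162.192/27
  70.57.162.224/27
Subnets: 70.57.162.0/27, 70.57.162.32/27, 70.57.162.64/27, 70.57.162.96/27, 70.57.162.128/27, 70.57.162.160/27, 70.57.162.192/27, 70.57.162.224/27


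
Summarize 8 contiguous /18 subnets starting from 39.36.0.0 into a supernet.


Original prefix: /18
Number of subnets: 8 = 2^3
New prefix = 18 - 3 = 15
Supernet: 39.36.0.0/15


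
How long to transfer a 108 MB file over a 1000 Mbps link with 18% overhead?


Effective throughput = 1000 * (1 - 18/100) = 820.0 Mbps
File size in Mb = 108 * 8 = 864 Mb
Time = 864 / 820.0
Time = 1.0537 seconds


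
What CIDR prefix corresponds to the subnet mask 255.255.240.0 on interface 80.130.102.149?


Binary: 11111111.11111111.11110000.00000000
Count leading 1s
Prefix: /20


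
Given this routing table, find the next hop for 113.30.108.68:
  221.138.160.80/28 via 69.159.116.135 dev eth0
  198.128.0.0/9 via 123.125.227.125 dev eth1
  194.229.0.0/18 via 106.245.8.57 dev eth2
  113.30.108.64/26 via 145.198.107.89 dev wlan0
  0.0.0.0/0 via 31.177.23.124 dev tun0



Longest prefix match for 113.30.108.68:
  /28 221.138.160.80: no
  /9 198.128.0.0: no
  /18 194.229.0.0: no
  /26 113.30.108.64: MATCH
  /0 0.0.0.0: MATCH
Selected: next-hop 145.198.107.89 via wlan0 (matched /26)


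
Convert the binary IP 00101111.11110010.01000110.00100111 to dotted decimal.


00101111 = 47
11110010 = 242
01000110 = 70
00100111 = 39
IP: 47.242.70.39


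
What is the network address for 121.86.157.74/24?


IP:   01111001.01010110.10011101.01001010
Mask: 11111111.11111111.11111111.00000000
AND operation:
Net:  01111001.01010110.10011101.00000000
Network: 121.86.157.0/24


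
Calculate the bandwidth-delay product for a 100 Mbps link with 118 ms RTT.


BDP = bandwidth * RTT
= 100 Mbps * 118 ms
= 100 * 1e6 * 118 / 1000 bits
= 11800000 bits
= 1475000 bytes
= 1440.4297 KB
BDP = 11800000 bits (1475000 bytes)


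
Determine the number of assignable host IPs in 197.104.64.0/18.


Host bits = 32 - 18 = 14
Total addresses = 2^14 = 16384
Usable = total - 2 (network and broadcast)
Usable hosts: 16382


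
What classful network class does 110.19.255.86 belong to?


First octet: 110
Binary: 01101110
0xxxxxxx -> Class A (1-126)
Class A, default mask 255.0.0.0 (/8)


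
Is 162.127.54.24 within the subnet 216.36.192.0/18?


Subnet network: 216.36.192.0
Test IP AND mask: 162.127.0.0
No, 162.127.54.24 is not in 216.36.192.0/18


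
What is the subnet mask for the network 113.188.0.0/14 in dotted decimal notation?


/14 means 14 network bits, 18 host bits
Binary: 11111111111111000000000000000000
Mask: 255.252.0.0


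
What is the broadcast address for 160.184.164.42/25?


Network: 160.184.164.0/25
Host bits = 7
Set all host bits to 1:
Broadcast: 160.184.164.127


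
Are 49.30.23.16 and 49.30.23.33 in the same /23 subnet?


Mask: 255.255.254.0
49.30.23.16 AND mask = 49.30.22.0
49.30.23.33 AND mask = 49.30.22.0
Yes, same subnet (49.30.22.0)


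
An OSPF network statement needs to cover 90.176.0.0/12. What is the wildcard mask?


Subnet mask: 255.240.0.0
Wildcard = 255.255.255.255 - subnet mask
255 - 255 = 0
255 - 240 = 15
255 - 0 = 255
255 - 0 = 255
Wildcard: 0.15.255.255


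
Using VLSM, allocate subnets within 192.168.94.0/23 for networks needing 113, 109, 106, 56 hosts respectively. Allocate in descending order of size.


113 hosts -> /25 (126 usable): 192.168.94.0/25
109 hosts -> /25 (126 usable): 192.168.94.128/25
106 hosts -> /25 (126 usable): 192.168.95.0/25
56 hosts -> /26 (62 usable): 192.168.95.128/26
Allocation: 192.168.94.0/25 (113 hosts, 126 usable); 192.168.94.128/25 (109 hosts, 126 usable); 192.168.95.0/25 (106 hosts, 126 usable); 192.168.95.128/26 (56 hosts, 62 usable)


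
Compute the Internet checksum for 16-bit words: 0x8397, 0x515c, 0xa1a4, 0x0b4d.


Sum all words (with carry folding):
+ 0x8397 = 0x8397
+ 0x515c = 0xd4f3
+ 0xa1a4 = 0x7698
+ 0x0b4d = 0x81e5
One's complement: ~0x81e5
Checksum = 0x7e1a


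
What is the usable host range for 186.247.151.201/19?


Network: 186.247.128.0
Broadcast: 186.247.159.255
First usable = network + 1
Last usable = broadcast - 1
Range: 186.247.128.1 to 186.247.159.254


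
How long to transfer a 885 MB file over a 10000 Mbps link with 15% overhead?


Effective throughput = 10000 * (1 - 15/100) = 8500 Mbps
File size in Mb = 885 * 8 = 7080 Mb
Time = 7080 / 8500
Time = 0.8329 seconds


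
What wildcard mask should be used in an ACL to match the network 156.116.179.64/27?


Subnet mask: 255.255.255.224
Wildcard = 255.255.255.255 - subnet mask
255 - 255 = 0
255 - 255 = 0
255 - 255 = 0
255 - 224 = 31
Wildcard: 0.0.0.31


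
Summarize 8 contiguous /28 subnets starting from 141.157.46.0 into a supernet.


Original prefix: /28
Number of subnets: 8 = 2^3
New prefix = 28 - 3 = 25
Supernet: 141.157.46.0/25


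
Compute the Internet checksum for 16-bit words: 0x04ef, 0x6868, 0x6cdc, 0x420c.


Sum all words (with carry folding):
+ 0x04ef = 0x04ef
+ 0x6868 = 0x6d57
+ 0x6cdc = 0xda33
+ 0x420c = 0x1c40
One's complement: ~0x1c40
Checksum = 0xe3bf


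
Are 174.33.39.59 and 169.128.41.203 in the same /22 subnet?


Mask: 255.255.252.0
174.33.39.59 AND mask = 174.33.36.0
169.128.41.203 AND mask = 169.128.40.0
No, different subnets (174.33.36.0 vs 169.128.40.0)


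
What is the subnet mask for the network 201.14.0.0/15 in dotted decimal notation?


/15 means 15 network bits, 17 host bits
Binary: 11111111111111100000000000000000
Mask: 255.254.0.0


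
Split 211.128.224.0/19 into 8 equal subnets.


New prefix = 19 + 3 = 22
Each subnet has 1024 addresses
  211.128.224.0/22
  211.128.228.0/22
  211.128.232.0/22
  211.128.236.0/22
  211.128.240.0/22
  211.128.244.0/22
  211.128.248.0/22
  211.128.252.0/22
Subnets: 211.128.224.0/22, 211.128.228.0/22, 211.128.232.0/22, 211.128.236.0/22, 211.128.240.0/22, 211.128.244.0/22, 211.128.248.0/22, 211.128.252.0/22


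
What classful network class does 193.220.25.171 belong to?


First octet: 193
Binary: 11000001
110xxxxx -> Class C (192-223)
Class C, default mask 255.255.255.0 (/24)


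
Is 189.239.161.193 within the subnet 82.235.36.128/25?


Subnet network: 82.235.36.128
Test IP AND mask: 189.239.161.128
No, 189.239.161.193 is not in 82.235.36.128/25


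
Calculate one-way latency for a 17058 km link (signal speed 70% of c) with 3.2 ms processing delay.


Speed = 0.7 * 3e5 km/s = 210000 km/s
Propagation delay = 17058 / 210000 = 0.0812 s = 81.2286 ms
Processing delay = 3.2 ms
Total one-way latency = 84.4286 ms


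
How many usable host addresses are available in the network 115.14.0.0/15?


Host bits = 32 - 15 = 17
Total addresses = 2^17 = 131072
Usable = total - 2 (network and broadcast)
Usable hosts: 131070


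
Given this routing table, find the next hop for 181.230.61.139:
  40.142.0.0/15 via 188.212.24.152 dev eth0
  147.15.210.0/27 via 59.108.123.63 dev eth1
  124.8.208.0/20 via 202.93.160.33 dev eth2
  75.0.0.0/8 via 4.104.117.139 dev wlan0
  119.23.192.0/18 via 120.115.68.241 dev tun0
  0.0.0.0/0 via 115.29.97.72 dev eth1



Longest prefix match for 181.230.61.139:
  /15 40.142.0.0: no
  /27 147.15.210.0: no
  /20 124.8.208.0: no
  /8 75.0.0.0: no
  /18 119.23.192.0: no
  /0 0.0.0.0: MATCH
Selected: next-hop 115.29.97.72 via eth1 (matched /0)


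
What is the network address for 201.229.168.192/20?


IP:   11001001.11100101.10101000.11000000
Mask: 11111111.11111111.11110000.00000000
AND operation:
Net:  11001001.11100101.10100000.00000000
Network: 201.229.160.0/20


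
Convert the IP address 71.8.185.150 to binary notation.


71 = 01000111
8 = 00001000
185 = 10111001
150 = 10010110
Binary: 01000111.00001000.10111001.10010110


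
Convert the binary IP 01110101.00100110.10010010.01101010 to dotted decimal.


01110101 = 117
00100110 = 38
10010010 = 146
01101010 = 106
IP: 117.38.146.106


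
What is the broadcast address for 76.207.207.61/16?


Network: 76.207.0.0/16
Host bits = 16
Set all host bits to 1:
Broadcast: 76.207.255.255


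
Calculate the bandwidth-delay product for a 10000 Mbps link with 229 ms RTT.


BDP = bandwidth * RTT
= 10000 Mbps * 229 ms
= 10000 * 1e6 * 229 / 1000 bits
= 2290000000 bits
= 286250000 bytes
= 279541.0156 KB
BDP = 2290000000 bits (286250000 bytes)


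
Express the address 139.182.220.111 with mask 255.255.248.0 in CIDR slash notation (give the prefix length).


Binary: 11111111.11111111.11111000.00000000
Count leading 1s
Prefix: /21


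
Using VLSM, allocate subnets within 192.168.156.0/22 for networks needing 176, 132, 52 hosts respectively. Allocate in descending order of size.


176 hosts -> /24 (254 usable): 192.168.156.0/24
132 hosts -> /24 (254 usable): 192.168.157.0/24
52 hosts -> /26 (62 usable): 192.168.158.0/26
Allocation: 192.168.156.0/24 (176 hosts, 254 usable); 192.168.157.0/24 (132 hosts, 254 usable); 192.168.158.0/26 (52 hosts, 62 usable)


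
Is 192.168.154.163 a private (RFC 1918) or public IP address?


RFC 1918 private ranges:
  10.0.0.0/8 (10.0.0.0 - 10.255.255.255)
  172.16.0.0/12 (172.16.0.0 - 172.31.255.255)
  192.168.0.0/16 (192.168.0.0 - 192.168.255.255)
Private (in 192.168.0.0/16)


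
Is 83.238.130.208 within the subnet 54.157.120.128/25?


Subnet network: 54.157.120.128
Test IP AND mask: 83.238.130.128
No, 83.238.130.208 is not in 54.157.120.128/25


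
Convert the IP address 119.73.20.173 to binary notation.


119 = 01110111
73 = 01001001
20 = 00010100
173 = 10101101
Binary: 01110111.01001001.00010100.10101101


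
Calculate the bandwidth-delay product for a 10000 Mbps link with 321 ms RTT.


BDP = bandwidth * RTT
= 10000 Mbps * 321 ms
= 10000 * 1e6 * 321 / 1000 bits
= 3210000000 bits
= 401250000 bytes
= 391845.7031 KB
BDP = 3210000000 bits (401250000 bytes)


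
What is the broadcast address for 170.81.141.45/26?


Network: 170.81.141.0/26
Host bits = 6
Set all host bits to 1:
Broadcast: 170.81.141.63


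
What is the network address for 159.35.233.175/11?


IP:   10011111.00100011.11101001.10101111
Mask: 11111111.11100000.00000000.00000000
AND operation:
Net:  10011111.00100000.00000000.00000000
Network: 159.32.0.0/11


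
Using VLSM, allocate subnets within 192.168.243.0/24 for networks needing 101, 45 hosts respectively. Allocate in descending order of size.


101 hosts -> /25 (126 usable): 192.168.243.0/25
45 hosts -> /26 (62 usable): 192.168.243.128/26
Allocation: 192.168.243.0/25 (101 hosts, 126 usable); 192.168.243.128/26 (45 hosts, 62 usable)


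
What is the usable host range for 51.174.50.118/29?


Network: 51.174.50.112
Broadcast: 51.174.50.119
First usable = network + 1
Last usable = broadcast - 1
Range: 51.174.50.113 to 51.174.50.118


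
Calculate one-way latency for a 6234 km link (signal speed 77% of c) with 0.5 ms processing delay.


Speed = 0.77 * 3e5 km/s = 231000 km/s
Propagation delay = 6234 / 231000 = 0.027 s = 26.987 ms
Processing delay = 0.5 ms
Total one-way latency = 27.487 ms


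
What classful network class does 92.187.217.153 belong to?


First octet: 92
Binary: 01011100
0xxxxxxx -> Class A (1-126)
Class A, default mask 255.0.0.0 (/8)


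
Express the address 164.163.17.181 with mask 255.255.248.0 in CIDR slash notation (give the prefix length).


Binary: 11111111.11111111.11111000.00000000
Count leading 1s
Prefix: /21


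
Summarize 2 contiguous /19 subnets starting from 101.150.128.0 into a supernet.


Original prefix: /19
Number of subnets: 2 = 2^1
New prefix = 19 - 1 = 18
Supernet: 101.150.128.0/18


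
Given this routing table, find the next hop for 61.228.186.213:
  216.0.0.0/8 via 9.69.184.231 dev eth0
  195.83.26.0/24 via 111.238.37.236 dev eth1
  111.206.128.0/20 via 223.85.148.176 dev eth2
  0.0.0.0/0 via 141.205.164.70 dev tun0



Longest prefix match for 61.228.186.213:
  /8 216.0.0.0: no
  /24 195.83.26.0: no
  /20 111.206.128.0: no
  /0 0.0.0.0: MATCH
Selected: next-hop 141.205.164.70 via tun0 (matched /0)


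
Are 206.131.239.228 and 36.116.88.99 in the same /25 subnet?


Mask: 255.255.255.128
206.131.239.228 AND mask = 206.131.239.128
36.116.88.99 AND mask = 36.116.88.0
No, different subnets (206.131.239.128 vs 36.116.88.0)


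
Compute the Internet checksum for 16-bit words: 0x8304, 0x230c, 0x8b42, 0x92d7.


Sum all words (with carry folding):
+ 0x8304 = 0x8304
+ 0x230c = 0xa610
+ 0x8b42 = 0x3153
+ 0x92d7 = 0xc42a
One's complement: ~0xc42a
Checksum = 0x3bd5


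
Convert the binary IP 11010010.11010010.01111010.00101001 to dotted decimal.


11010010 = 210
11010010 = 210
01111010 = 122
00101001 = 41
IP: 210.210.122.41


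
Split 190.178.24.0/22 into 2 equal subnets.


New prefix = 22 + 1 = 23
Each subnet has 512 addresses
  190.178.24.0/23
  190.178.26.0/23
Subnets: 190.178.24.0/23, 190.178.26.0/23


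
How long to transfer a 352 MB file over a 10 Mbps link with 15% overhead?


Effective throughput = 10 * (1 - 15/100) = 8.5 Mbps
File size in Mb = 352 * 8 = 2816 Mb
Time = 2816 / 8.5
Time = 331.2941 seconds


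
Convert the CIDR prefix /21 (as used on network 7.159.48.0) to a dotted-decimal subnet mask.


/21 means 21 network bits, 11 host bits
Binary: 11111111111111111111100000000000
Mask: 255.255.248.0


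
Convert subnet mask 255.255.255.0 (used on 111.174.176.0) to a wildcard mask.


Subnet mask: 255.255.255.0
Wildcard = 255.255.255.255 - subnet mask
255 - 255 = 0
255 - 255 = 0
255 - 255 = 0
255 - 0 = 255
Wildcard: 0.0.0.255


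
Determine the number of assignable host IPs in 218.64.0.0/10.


Host bits = 32 - 10 = 22
Total addresses = 2^22 = 4194304
Usable = total - 2 (network and broadcast)
Usable hosts: 4194302


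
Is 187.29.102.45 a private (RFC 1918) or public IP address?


RFC 1918 private ranges:
  10.0.0.0/8 (10.0.0.0 - 10.255.255.255)
  172.16.0.0/12 (172.16.0.0 - 172.31.255.255)
  192.168.0.0/16 (192.168.0.0 - 192.168.255.255)
Public (not in any RFC 1918 range)


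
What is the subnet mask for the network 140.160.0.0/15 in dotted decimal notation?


/15 means 15 network bits, 17 host bits
Binary: 11111111111111100000000000000000
Mask: 255.254.0.0


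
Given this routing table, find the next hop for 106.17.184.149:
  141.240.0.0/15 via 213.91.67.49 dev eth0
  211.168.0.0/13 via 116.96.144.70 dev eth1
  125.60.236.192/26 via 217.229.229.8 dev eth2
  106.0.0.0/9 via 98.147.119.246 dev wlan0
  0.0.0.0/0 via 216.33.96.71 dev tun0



Longest prefix match for 106.17.184.149:
  /15 141.240.0.0: no
  /13 211.168.0.0: no
  /26 125.60.236.192: no
  /9 106.0.0.0: MATCH
  /0 0.0.0.0: MATCH
Selected: next-hop 98.147.119.246 via wlan0 (matched /9)


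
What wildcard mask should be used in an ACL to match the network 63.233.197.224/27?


Subnet mask: 255.255.255.224
Wildcard = 255.255.255.255 - subnet mask
255 - 255 = 0
255 - 255 = 0
255 - 255 = 0
255 - 224 = 31
Wildcard: 0.0.0.31


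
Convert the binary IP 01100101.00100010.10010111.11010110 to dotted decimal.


01100101 = 101
00100010 = 34
10010111 = 151
11010110 = 214
IP: 101.34.151.214


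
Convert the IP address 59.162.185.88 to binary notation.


59 = 00111011
162 = 10100010
185 = 10111001
88 = 01011000
Binary: 00111011.10100010.10111001.01011000


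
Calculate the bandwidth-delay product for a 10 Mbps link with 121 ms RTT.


BDP = bandwidth * RTT
= 10 Mbps * 121 ms
= 10 * 1e6 * 121 / 1000 bits
= 1210000 bits
= 151250 bytes
= 147.7051 KB
BDP = 1210000 bits (151250 bytes)


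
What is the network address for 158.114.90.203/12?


IP:   10011110.01110010.01011010.11001011
Mask: 11111111.11110000.00000000.00000000
AND operation:
Net:  10011110.01110000.00000000.00000000
Network: 158.112.0.0/12


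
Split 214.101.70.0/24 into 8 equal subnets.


New prefix = 24 + 3 = 27
Each subnet has 32 addresses
  214.101.70.0/27
  214.101.70.32/27
  214.101.70.64/27
  214.101.70.96/27
  214.101.70.128/27
  214.101.70.160/27
  214.101.70.192/27
  214.101.70.224/27
Subnets: 214.101.70.0/27, 214.101.70.32/27, 214.101.70.64/27, 214.101.70.96/27, 214.101.70.128/27, 214.101.70.160/27, 214.101.70.192/27, 214.101.70.224/27


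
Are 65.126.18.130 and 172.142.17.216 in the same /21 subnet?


Mask: 255.255.248.0
65.126.18.130 AND mask = 65.126.16.0
172.142.17.216 AND mask = 172.142.16.0
No, different subnets (65.126.16.0 vs 172.142.16.0)


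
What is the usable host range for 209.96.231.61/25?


Network: 209.96.231.0
Broadcast: 209.96.231.127
First usable = network + 1
Last usable = broadcast - 1
Range: 209.96.231.1 to 209.96.231.126


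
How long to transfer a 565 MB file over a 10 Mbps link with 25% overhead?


Effective throughput = 10 * (1 - 25/100) = 7.5 Mbps
File size in Mb = 565 * 8 = 4520 Mb
Time = 4520 / 7.5
Time = 602.6667 seconds


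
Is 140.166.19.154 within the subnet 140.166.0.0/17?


Subnet network: 140.166.0.0
Test IP AND mask: 140.166.0.0
Yes, 140.166.19.154 is in 140.166.0.0/17


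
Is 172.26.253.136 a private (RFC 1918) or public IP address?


RFC 1918 private ranges:
  10.0.0.0/8 (10.0.0.0 - 10.255.255.255)
  172.16.0.0/12 (172.16.0.0 - 172.31.255.255)
  192.168.0.0/16 (192.168.0.0 - 192.168.255.255)
Private (in 172.16.0.0/12)


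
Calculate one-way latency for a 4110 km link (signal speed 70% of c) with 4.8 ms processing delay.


Speed = 0.7 * 3e5 km/s = 210000 km/s
Propagation delay = 4110 / 210000 = 0.0196 s = 19.5714 ms
Processing delay = 4.8 ms
Total one-way latency = 24.3714 ms


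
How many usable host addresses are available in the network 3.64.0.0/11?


Host bits = 32 - 11 = 21
Total addresses = 2^21 = 2097152
Usable = total - 2 (network and broadcast)
Usable hosts: 2097150


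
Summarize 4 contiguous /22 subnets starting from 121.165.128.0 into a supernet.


Original prefix: /22
Number of subnets: 4 = 2^2
New prefix = 22 - 2 = 20
Supernet: 121.165.128.0/20


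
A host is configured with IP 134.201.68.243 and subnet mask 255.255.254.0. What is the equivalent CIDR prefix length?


Binary: 11111111.11111111.11111110.00000000
Count leading 1s
Prefix: /23


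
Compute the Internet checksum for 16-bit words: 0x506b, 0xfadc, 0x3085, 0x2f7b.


Sum all words (with carry folding):
+ 0x506b = 0x506b
+ 0xfadc = 0x4b48
+ 0x3085 = 0x7bcd
+ 0x2f7b = 0xab48
One's complement: ~0xab48
Checksum = 0x54b7


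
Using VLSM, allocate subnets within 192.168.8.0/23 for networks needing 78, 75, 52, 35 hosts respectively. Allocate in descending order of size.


78 hosts -> /25 (126 usable): 192.168.8.0/25
75 hosts -> /25 (126 usable): 192.168.8.128/25
52 hosts -> /26 (62 usable): 192.168.9.0/26
35 hosts -> /26 (62 usable): 192.168.9.64/26
Allocation: 192.168.8.0/25 (78 hosts, 126 usable); 192.168.8.128/25 (75 hosts, 126 usable); 192.168.9.0/26 (52 hosts, 62 usable); 192.168.9.64/26 (35 hosts, 62 usable)


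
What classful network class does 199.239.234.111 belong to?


First octet: 199
Binary: 11000111
110xxxxx -> Class C (192-223)
Class C, default mask 255.255.255.0 (/24)


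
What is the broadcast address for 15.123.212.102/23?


Network: 15.123.212.0/23
Host bits = 9
Set all host bits to 1:
Broadcast: 15.123.213.255


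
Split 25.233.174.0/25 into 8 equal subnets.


New prefix = 25 + 3 = 28
Each subnet has 16 addresses
  25.233.174.0/28
  25.233.174.16/28
  25.233.174.32/28
  25.233.174.48/28
  25.233.174.64/28
  25.233.174.80/28
  25.233.174.96/28
  25.233.174.112/28
Subnets: 25.233.174.0/28, 25.233.174.16/28, 25.233.174.32/28, 25.233.174.48/28, 25.233.174.64/28, 25.233.174.80/28, 25.233.174.96/28, 25.233.174.112/28


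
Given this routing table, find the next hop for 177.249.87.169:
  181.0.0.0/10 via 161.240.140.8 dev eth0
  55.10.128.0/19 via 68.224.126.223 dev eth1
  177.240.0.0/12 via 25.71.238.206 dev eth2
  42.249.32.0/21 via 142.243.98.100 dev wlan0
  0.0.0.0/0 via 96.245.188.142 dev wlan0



Longest prefix match for 177.249.87.169:
  /10 181.0.0.0: no
  /19 55.10.128.0: no
  /12 177.240.0.0: MATCH
  /21 42.249.32.0: no
  /0 0.0.0.0: MATCH
Selected: next-hop 25.71.238.206 via eth2 (matched /12)


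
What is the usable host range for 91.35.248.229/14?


Network: 91.32.0.0
Broadcast: 91.35.255.255
First usable = network + 1
Last usable = broadcast - 1
Range: 91.32.0.1 to 91.35.255.254


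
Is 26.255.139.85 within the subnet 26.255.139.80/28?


Subnet network: 26.255.139.80
Test IP AND mask: 26.255.139.80
Yes, 26.255.139.85 is in 26.255.139.80/28


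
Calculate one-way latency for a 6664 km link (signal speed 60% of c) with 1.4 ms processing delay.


Speed = 0.6 * 3e5 km/s = 180000 km/s
Propagation delay = 6664 / 180000 = 0.037 s = 37.0222 ms
Processing delay = 1.4 ms
Total one-way latency = 38.4222 ms


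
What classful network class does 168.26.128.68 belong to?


First octet: 168
Binary: 10101000
10xxxxxx -> Class B (128-191)
Class B, default mask 255.255.0.0 (/16)


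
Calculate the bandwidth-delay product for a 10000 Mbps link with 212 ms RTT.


BDP = bandwidth * RTT
= 10000 Mbps * 212 ms
= 10000 * 1e6 * 212 / 1000 bits
= 2120000000 bits
= 265000000 bytes
= 258789.0625 KB
BDP = 2120000000 bits (265000000 bytes)


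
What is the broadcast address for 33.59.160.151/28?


Network: 33.59.160.144/28
Host bits = 4
Set all host bits to 1:
Broadcast: 33.59.160.159


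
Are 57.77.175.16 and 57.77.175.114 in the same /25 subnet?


Mask: 255.255.255.128
57.77.175.16 AND mask = 57.77.175.0
57.77.175.114 AND mask = 57.77.175.0
Yes, same subnet (57.77.175.0)


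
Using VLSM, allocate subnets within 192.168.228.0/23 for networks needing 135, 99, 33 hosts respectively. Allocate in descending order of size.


135 hosts -> /24 (254 usable): 192.168.228.0/24
99 hosts -> /25 (126 usable): 192.168.229.0/25
33 hosts -> /26 (62 usable): 192.168.229.128/26
Allocation: 192.168.228.0/24 (135 hosts, 254 usable); 192.168.229.0/25 (99 hosts, 126 usable); 192.168.229.128/26 (33 hosts, 62 usable)


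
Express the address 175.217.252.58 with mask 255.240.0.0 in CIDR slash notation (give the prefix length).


Binary: 11111111.11110000.00000000.00000000
Count leading 1s
Prefix: /12


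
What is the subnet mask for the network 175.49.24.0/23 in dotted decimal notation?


/23 means 23 network bits, 9 host bits
Binary: 11111111111111111111111000000000
Mask: 255.255.254.0


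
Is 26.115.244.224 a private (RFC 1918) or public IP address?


RFC 1918 private ranges:
  10.0.0.0/8 (10.0.0.0 - 10.255.255.255)
  172.16.0.0/12 (172.16.0.0 - 172.31.255.255)
  192.168.0.0/16 (192.168.0.0 - 192.168.255.255)
Public (not in any RFC 1918 range)


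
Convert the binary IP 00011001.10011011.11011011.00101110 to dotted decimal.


00011001 = 25
10011011 = 155
11011011 = 219
00101110 = 46
IP: 25.155.219.46


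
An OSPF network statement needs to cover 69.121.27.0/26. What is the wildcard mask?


Subnet mask: 255.255.255.192
Wildcard = 255.255.255.255 - subnet mask
255 - 255 = 0
255 - 255 = 0
255 - 255 = 0
255 - 192 = 63
Wildcard: 0.0.0.63


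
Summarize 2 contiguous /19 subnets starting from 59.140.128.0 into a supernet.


Original prefix: /19
Number of subnets: 2 = 2^1
New prefix = 19 - 1 = 18
Supernet: 59.140.128.0/18


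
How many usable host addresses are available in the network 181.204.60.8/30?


Host bits = 32 - 30 = 2
Total addresses = 2^2 = 4
Usable = total - 2 (network and broadcast)
Usable hosts: 2


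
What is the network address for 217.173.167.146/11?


IP:   11011001.10101101.10100111.10010010
Mask: 11111111.11100000.00000000.00000000
AND operation:
Net:  11011001.10100000.00000000.00000000
Network: 217.160.0.0/11


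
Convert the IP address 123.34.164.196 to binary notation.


123 = 01111011
34 = 00100010
164 = 10100100
196 = 11000100
Binary: 01111011.00100010.10100100.11000100


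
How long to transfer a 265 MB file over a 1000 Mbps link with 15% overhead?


Effective throughput = 1000 * (1 - 15/100) = 850 Mbps
File size in Mb = 265 * 8 = 2120 Mb
Time = 2120 / 850
Time = 2.4941 seconds


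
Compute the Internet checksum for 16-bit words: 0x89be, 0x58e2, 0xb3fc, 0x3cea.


Sum all words (with carry folding):
+ 0x89be = 0x89be
+ 0x58e2 = 0xe2a0
+ 0xb3fc = 0x969d
+ 0x3cea = 0xd387
One's complement: ~0xd387
Checksum = 0x2c78


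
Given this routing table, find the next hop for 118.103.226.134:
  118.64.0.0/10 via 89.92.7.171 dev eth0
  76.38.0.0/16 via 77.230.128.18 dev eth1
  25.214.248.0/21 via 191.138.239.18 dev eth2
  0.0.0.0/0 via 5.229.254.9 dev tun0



Longest prefix match for 118.103.226.134:
  /10 118.64.0.0: MATCH
  /16 76.38.0.0: no
  /21 25.214.248.0: no
  /0 0.0.0.0: MATCH
Selected: next-hop 89.92.7.171 via eth0 (matched /10)


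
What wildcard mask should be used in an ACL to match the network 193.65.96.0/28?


Subnet mask: 255.255.255.240
Wildcard = 255.255.255.255 - subnet mask
255 - 255 = 0
255 - 255 = 0
255 - 255 = 0
255 - 240 = 15
Wildcard: 0.0.0.15
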